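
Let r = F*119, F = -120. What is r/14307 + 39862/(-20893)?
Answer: -289552558/99638717 ≈ -2.9060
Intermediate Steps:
r = -14280 (r = -120*119 = -14280)
r/14307 + 39862/(-20893) = -14280/14307 + 39862/(-20893) = -14280*1/14307 + 39862*(-1/20893) = -4760/4769 - 39862/20893 = -289552558/99638717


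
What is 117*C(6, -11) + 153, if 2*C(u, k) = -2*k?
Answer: 1440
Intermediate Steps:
C(u, k) = -k (C(u, k) = (-2*k)/2 = -k)
117*C(6, -11) + 153 = 117*(-1*(-11)) + 153 = 117*11 + 153 = 1287 + 153 = 1440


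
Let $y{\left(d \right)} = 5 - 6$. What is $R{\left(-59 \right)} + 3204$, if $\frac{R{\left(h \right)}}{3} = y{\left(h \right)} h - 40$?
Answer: $3261$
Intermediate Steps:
$y{\left(d \right)} = -1$ ($y{\left(d \right)} = 5 - 6 = -1$)
$R{\left(h \right)} = -120 - 3 h$ ($R{\left(h \right)} = 3 \left(- h - 40\right) = 3 \left(-40 - h\right) = -120 - 3 h$)
$R{\left(-59 \right)} + 3204 = \left(-120 - -177\right) + 3204 = \left(-120 + 177\right) + 3204 = 57 + 3204 = 3261$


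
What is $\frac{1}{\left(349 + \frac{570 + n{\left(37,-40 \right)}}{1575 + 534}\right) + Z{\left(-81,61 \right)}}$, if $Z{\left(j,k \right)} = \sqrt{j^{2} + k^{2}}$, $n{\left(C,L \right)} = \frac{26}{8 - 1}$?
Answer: $\frac{76122501189}{24346538118151} - \frac{217946169 \sqrt{10282}}{24346538118151} \approx 0.0022189$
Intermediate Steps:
$n{\left(C,L \right)} = \frac{26}{7}$
$\frac{1}{\left(349 + \frac{570 + n{\left(37,-40 \right)}}{1575 + 534}\right) + Z{\left(-81,61 \right)}} = \frac{1}{\left(349 + \frac{570 + \frac{26}{7}}{1575 + 534}\right) + \sqrt{\left(-81\right)^{2} + 61^{2}}} = \frac{1}{\left(349 + \frac{4016}{7 \cdot 2109}\right) + \sqrt{6561 + 3721}} = \frac{1}{\left(349 + \frac{4016}{7} \cdot \frac{1}{2109}\right) + \sqrt{10282}} = \frac{1}{\left(349 + \frac{4016}{14763}\right) + \sqrt{10282}} = \frac{1}{\frac{5156303}{14763} + \sqrt{10282}}$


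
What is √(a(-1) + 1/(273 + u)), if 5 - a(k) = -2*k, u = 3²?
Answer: 11*√1974/282 ≈ 1.7331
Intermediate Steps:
u = 9
a(k) = 5 + 2*k (a(k) = 5 - (-2)*k = 5 + 2*k)
√(a(-1) + 1/(273 + u)) = √((5 + 2*(-1)) + 1/(273 + 9)) = √((5 - 2) + 1/282) = √(3 + 1/282) = √(847/282) = 11*√1974/282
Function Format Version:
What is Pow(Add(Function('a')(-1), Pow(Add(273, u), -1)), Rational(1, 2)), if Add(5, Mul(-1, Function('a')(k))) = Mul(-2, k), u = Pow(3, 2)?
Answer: Mul(Rational(11, 282), Pow(1974, Rational(1, 2))) ≈ 1.7331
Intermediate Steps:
u = 9
Function('a')(k) = Add(5, Mul(2, k)) (Function('a')(k) = Add(5, Mul(-1, Mul(-2, k))) = Add(5, Mul(2, k)))
Pow(Add(Function('a')(-1), Pow(Add(273, u), -1)), Rational(1, 2)) = Pow(Add(Add(5, Mul(2, -1)), Pow(Add(273, 9), -1)), Rational(1, 2)) = Pow(Add(Add(5, -2), Pow(282, -1)), Rational(1, 2)) = Pow(Add(3, Rational(1, 282)), Rational(1, 2)) = Pow(Rational(847, 282), Rational(1, 2)) = Mul(Rational(11, 282), Pow(1974, Rational(1, 2)))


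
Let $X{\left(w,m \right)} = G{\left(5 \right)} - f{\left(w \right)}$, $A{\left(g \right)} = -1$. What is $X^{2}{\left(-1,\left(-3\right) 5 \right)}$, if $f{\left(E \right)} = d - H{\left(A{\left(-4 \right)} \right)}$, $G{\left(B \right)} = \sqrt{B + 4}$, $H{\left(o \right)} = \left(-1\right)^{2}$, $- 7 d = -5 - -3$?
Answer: $\frac{676}{49} \approx 13.796$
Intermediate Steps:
$d = \frac{2}{7}$ ($d = - \frac{-5 - -3}{7} = - \frac{-5 + 3}{7} = \left(- \frac{1}{7}\right) \left(-2\right) = \frac{2}{7} \approx 0.28571$)
$H{\left(o \right)} = 1$
$G{\left(B \right)} = \sqrt{4 + B}$
$f{\left(E \right)} = - \frac{5}{7}$ ($f{\left(E \right)} = \frac{2}{7} - 1 = - \frac{5}{7}$)
$X{\left(w,m \right)} = \frac{26}{7}$ ($X{\left(w,m \right)} = \sqrt{4 + 5} - - \frac{5}{7} = \sqrt{9} + \frac{5}{7} = 3 + \frac{5}{7} = \frac{26}{7}$)
$X^{2}{\left(-1,\left(-3\right) 5 \right)} = \left(\frac{26}{7}\right)^{2} = \frac{676}{49}$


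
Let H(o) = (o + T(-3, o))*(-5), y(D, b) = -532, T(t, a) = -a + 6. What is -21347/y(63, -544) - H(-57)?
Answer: 37307/532 ≈ 70.126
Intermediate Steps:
T(t, a) = 6 - a
H(o) = -30 (H(o) = (o + (6 - o))*(-5) = 6*(-5) = -30)
-21347/y(63, -544) - H(-57) = -21347/(-532) - 1*(-30) = -21347*(-1/532) + 30 = 21347/532 + 30 = 37307/532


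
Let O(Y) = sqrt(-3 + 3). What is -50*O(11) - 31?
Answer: -31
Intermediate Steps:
O(Y) = 0 (O(Y) = sqrt(0) = 0)
-50*O(11) - 31 = -50*0 - 31 = 0 - 31 = -31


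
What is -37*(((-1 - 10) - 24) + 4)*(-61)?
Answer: -69967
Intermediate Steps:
-37*(((-1 - 10) - 24) + 4)*(-61) = -37*((-11 - 24) + 4)*(-61) = -37*(-35 + 4)*(-61) = -37*(-31)*(-61) = 1147*(-61) = -69967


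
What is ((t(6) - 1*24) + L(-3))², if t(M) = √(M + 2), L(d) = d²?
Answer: 233 - 60*√2 ≈ 148.15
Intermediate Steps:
t(M) = √(2 + M)
((t(6) - 1*24) + L(-3))² = ((√(2 + 6) - 1*24) + (-3)²)² = ((√8 - 24) + 9)² = ((2*√2 - 24) + 9)² = ((-24 + 2*√2) + 9)² = (-15 + 2*√2)²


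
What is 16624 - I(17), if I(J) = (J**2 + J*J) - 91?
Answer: 16137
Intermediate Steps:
I(J) = -91 + 2*J**2 (I(J) = (J**2 + J**2) - 91 = 2*J**2 - 91 = -91 + 2*J**2)
16624 - I(17) = 16624 - (-91 + 2*17**2) = 16624 - (-91 + 2*289) = 16624 - (-91 + 578) = 16624 - 1*487 = 16624 - 487 = 16137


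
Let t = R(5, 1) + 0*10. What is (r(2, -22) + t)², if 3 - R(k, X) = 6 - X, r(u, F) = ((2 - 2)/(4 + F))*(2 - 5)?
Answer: 4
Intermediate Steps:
r(u, F) = 0 (r(u, F) = (0/(4 + F))*(-3) = 0*(-3) = 0)
R(k, X) = -3 + X (R(k, X) = 3 - (6 - X) = 3 + (-6 + X) = -3 + X)
t = -2 (t = (-3 + 1) + 0*10 = -2 + 0 = -2)
(r(2, -22) + t)² = (0 - 2)² = (-2)² = 4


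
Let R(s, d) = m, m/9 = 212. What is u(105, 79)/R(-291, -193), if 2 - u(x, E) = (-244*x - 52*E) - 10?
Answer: 7435/477 ≈ 15.587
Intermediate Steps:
m = 1908 (m = 9*212 = 1908)
R(s, d) = 1908
u(x, E) = 12 + 52*E + 244*x (u(x, E) = 2 - ((-244*x - 52*E) - 10) = 2 - (-10 - 244*x - 52*E) = 2 + (10 + 52*E + 244*x) = 12 + 52*E + 244*x)
u(105, 79)/R(-291, -193) = (12 + 52*79 + 244*105)/1908 = (12 + 4108 + 25620)*(1/1908) = 29740*(1/1908) = 7435/477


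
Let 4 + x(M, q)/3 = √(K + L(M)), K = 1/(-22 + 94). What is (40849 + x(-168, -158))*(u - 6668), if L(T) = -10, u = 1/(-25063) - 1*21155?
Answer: -28476777410450/25063 - 348663925*I*√1438/50126 ≈ -1.1362e+9 - 2.6377e+5*I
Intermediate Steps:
u = -530207766/25063 (u = -1/25063 - 21155 = -530207766/25063 ≈ -21155.)
K = 1/72 ≈ 0.013889
x(M, q) = -12 + I*√1438/4 (x(M, q) = -12 + 3*√(1/72 - 10) = -12 + 3*√(-719/72) = -12 + 3*(I*√1438/12) = -12 + I*√1438/4)
(40849 + x(-168, -158))*(u - 6668) = (40849 + (-12 + I*√1438/4))*(-530207766/25063 - 6668) = (40837 + I*√1438/4)*(-697327850/25063) = -28476777410450/25063 - 348663925*I*√1438/50126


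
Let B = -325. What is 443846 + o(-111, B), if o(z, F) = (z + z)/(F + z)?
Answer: 96758539/218 ≈ 4.4385e+5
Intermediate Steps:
o(z, F) = 2*z/(F + z) (o(z, F) = (2*z)/(F + z) = 2*z/(F + z))
443846 + o(-111, B) = 443846 + 2*(-111)/(-325 - 111) = 443846 + 2*(-111)/(-436) = 443846 + 2*(-111)*(-1/436) = 443846 + 111/218 = 96758539/218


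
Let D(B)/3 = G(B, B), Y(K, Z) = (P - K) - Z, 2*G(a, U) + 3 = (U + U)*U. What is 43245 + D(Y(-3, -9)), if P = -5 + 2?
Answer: 86967/2 ≈ 43484.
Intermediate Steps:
G(a, U) = -3/2 + U**2 (G(a, U) = -3/2 + ((U + U)*U)/2 = -3/2 + ((2*U)*U)/2 = -3/2 + (2*U**2)/2 = -3/2 + U**2)
P = -3
Y(K, Z) = -3 - K - Z (Y(K, Z) = (-3 - K) - Z = -3 - K - Z)
D(B) = -9/2 + 3*B**2 (D(B) = 3*(-3/2 + B**2) = -9/2 + 3*B**2)
43245 + D(Y(-3, -9)) = 43245 + (-9/2 + 3*(-3 - 1*(-3) - 1*(-9))**2) = 43245 + (-9/2 + 3*(-3 + 3 + 9)**2) = 43245 + (-9/2 + 3*9**2) = 43245 + (-9/2 + 3*81) = 43245 + (-9/2 + 243) = 43245 + 477/2 = 86967/2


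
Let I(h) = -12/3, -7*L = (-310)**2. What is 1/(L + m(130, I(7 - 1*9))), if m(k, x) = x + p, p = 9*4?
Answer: -7/95876 ≈ -7.3011e-5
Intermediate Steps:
L = -96100/7 (L = -1/7*(-310)**2 = -1/7*96100 = -96100/7 ≈ -13729.)
p = 36
I(h) = -4 (I(h) = -12*1/3 = -4)
m(k, x) = 36 + x (m(k, x) = x + 36 = 36 + x)
1/(L + m(130, I(7 - 1*9))) = 1/(-96100/7 + (36 - 4)) = 1/(-96100/7 + 32) = 1/(-95876/7) = -7/95876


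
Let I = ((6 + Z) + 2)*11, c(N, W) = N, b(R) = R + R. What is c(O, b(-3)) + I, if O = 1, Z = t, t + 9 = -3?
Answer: -43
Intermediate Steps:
t = -12 (t = -9 - 3 = -12)
Z = -12
b(R) = 2*R
I = -44 (I = ((6 - 12) + 2)*11 = (-6 + 2)*11 = -4*11 = -44)
c(O, b(-3)) + I = 1 - 44 = -43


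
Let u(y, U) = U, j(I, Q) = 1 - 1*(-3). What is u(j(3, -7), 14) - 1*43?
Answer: -29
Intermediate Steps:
j(I, Q) = 4 (j(I, Q) = 1 + 3 = 4)
u(j(3, -7), 14) - 1*43 = 14 - 1*43 = 14 - 43 = -29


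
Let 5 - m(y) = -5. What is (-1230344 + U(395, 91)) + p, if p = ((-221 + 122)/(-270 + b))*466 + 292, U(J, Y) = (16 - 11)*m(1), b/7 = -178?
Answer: -932318449/758 ≈ -1.2300e+6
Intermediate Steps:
b = -1246 (b = 7*(-178) = -1246)
m(y) = 10 (m(y) = 5 - 1*(-5) = 5 + 5 = 10)
U(J, Y) = 50 (U(J, Y) = (16 - 11)*10 = 5*10 = 50)
p = 244403/758 (p = ((-221 + 122)/(-270 - 1246))*466 + 292 = -99/(-1516)*466 + 292 = -99*(-1/1516)*466 + 292 = (99/1516)*466 + 292 = 23067/758 + 292 = 244403/758 ≈ 322.43)
(-1230344 + U(395, 91)) + p = (-1230344 + 50) + 244403/758 = -1230294 + 244403/758 = -932318449/758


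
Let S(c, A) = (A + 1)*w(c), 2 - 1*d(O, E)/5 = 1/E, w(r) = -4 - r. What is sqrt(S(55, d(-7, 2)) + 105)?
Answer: I*sqrt(1586)/2 ≈ 19.912*I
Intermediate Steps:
d(O, E) = 10 - 5/E
S(c, A) = (1 + A)*(-4 - c) (S(c, A) = (A + 1)*(-4 - c) = (1 + A)*(-4 - c))
sqrt(S(55, d(-7, 2)) + 105) = sqrt(-(1 + (10 - 5/2))*(4 + 55) + 105) = sqrt(-1*(1 + (10 - 5*1/2))*59 + 105) = sqrt(-1*(1 + (10 - 5/2))*59 + 105) = sqrt(-1*(1 + 15/2)*59 + 105) = sqrt(-1*17/2*59 + 105) = sqrt(-1003/2 + 105) = sqrt(-793/2) = I*sqrt(1586)/2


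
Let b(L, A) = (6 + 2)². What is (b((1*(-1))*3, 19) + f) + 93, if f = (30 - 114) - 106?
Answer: -33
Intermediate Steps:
b(L, A) = 64 (b(L, A) = 8² = 64)
f = -190 (f = -84 - 106 = -190)
(b((1*(-1))*3, 19) + f) + 93 = (64 - 190) + 93 = -126 + 93 = -33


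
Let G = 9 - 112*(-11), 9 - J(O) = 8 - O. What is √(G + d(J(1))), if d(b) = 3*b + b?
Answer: √1249 ≈ 35.341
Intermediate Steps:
J(O) = 1 + O (J(O) = 9 - (8 - O) = 9 + (-8 + O) = 1 + O)
G = 1241 (G = 9 + 1232 = 1241)
d(b) = 4*b
√(G + d(J(1))) = √(1241 + 4*(1 + 1)) = √(1241 + 4*2) = √(1241 + 8) = √1249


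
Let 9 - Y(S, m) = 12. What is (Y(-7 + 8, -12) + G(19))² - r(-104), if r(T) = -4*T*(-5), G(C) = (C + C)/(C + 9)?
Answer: 408209/196 ≈ 2082.7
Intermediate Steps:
G(C) = 2*C/(9 + C) (G(C) = (2*C)/(9 + C) = 2*C/(9 + C))
Y(S, m) = -3 (Y(S, m) = 9 - 1*12 = 9 - 12 = -3)
r(T) = 20*T
(Y(-7 + 8, -12) + G(19))² - r(-104) = (-3 + 2*19/(9 + 19))² - 20*(-104) = (-3 + 2*19/28)² - 1*(-2080) = (-3 + 2*19*(1/28))² + 2080 = (-3 + 19/14)² + 2080 = (-23/14)² + 2080 = 529/196 + 2080 = 408209/196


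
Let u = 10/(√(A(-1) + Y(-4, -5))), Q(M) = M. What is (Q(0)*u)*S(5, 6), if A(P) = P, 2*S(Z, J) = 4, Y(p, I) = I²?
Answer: 0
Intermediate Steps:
S(Z, J) = 2 (S(Z, J) = (½)*4 = 2)
u = 5*√6/6 (u = 10/(√(-1 + (-5)²)) = 10/(√(-1 + 25)) = 10/(√24) = 10/((2*√6)) = 10*(√6/12) = 5*√6/6 ≈ 2.0412)
(Q(0)*u)*S(5, 6) = (0*(5*√6/6))*2 = 0*2 = 0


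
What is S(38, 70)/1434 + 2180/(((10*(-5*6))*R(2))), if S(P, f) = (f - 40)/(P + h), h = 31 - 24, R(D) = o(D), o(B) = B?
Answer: -78143/21510 ≈ -3.6329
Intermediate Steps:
R(D) = D
h = 7
S(P, f) = (-40 + f)/(7 + P) (S(P, f) = (f - 40)/(P + 7) = (-40 + f)/(7 + P))
S(38, 70)/1434 + 2180/(((10*(-5*6))*R(2))) = ((-40 + 70)/(7 + 38))/1434 + 2180/(((10*(-5*6))*2)) = (30/45)*(1/1434) + 2180/(((10*(-30))*2)) = ((1/45)*30)*(1/1434) + 2180/((-300*2)) = (⅔)*(1/1434) + 2180/(-600) = 1/2151 + 2180*(-1/600) = 1/2151 - 109/30 = -78143/21510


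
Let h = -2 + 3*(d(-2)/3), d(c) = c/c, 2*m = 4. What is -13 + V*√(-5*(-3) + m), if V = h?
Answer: -13 - √17 ≈ -17.123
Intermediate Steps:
m = 2 (m = (½)*4 = 2)
d(c) = 1
h = -1 (h = -2 + 3*(1/3) = -2 + 3*(1*(⅓)) = -2 + 3*(⅓) = -2 + 1 = -1)
V = -1
-13 + V*√(-5*(-3) + m) = -13 - √(-5*(-3) + 2) = -13 - √(15 + 2) = -13 - √17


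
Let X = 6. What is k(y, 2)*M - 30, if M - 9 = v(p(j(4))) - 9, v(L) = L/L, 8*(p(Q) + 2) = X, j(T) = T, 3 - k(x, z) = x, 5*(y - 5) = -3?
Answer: -157/5 ≈ -31.400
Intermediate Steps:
y = 22/5 (y = 5 + (1/5)*(-3) = 5 - 3/5 = 22/5 ≈ 4.4000)
k(x, z) = 3 - x
p(Q) = -5/4 (p(Q) = -2 + (1/8)*6 = -2 + 3/4 = -5/4)
v(L) = 1
M = 1 (M = 9 + (1 - 9) = 9 - 8 = 1)
k(y, 2)*M - 30 = (3 - 1*22/5)*1 - 30 = (3 - 22/5)*1 - 30 = -7/5*1 - 30 = -7/5 - 30 = -157/5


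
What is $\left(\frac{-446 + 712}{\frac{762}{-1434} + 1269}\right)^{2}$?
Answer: $\frac{2798929}{63648484} \approx 0.043975$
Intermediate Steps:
$\left(\frac{-446 + 712}{\frac{762}{-1434} + 1269}\right)^{2} = \left(\frac{266}{762 \left(- \frac{1}{1434}\right) + 1269}\right)^{2} = \left(\frac{266}{- \frac{127}{239} + 1269}\right)^{2} = \left(\frac{266}{\frac{303164}{239}}\right)^{2} = \left(266 \cdot \frac{239}{303164}\right)^{2} = \left(\frac{1673}{7978}\right)^{2} = \frac{2798929}{63648484}$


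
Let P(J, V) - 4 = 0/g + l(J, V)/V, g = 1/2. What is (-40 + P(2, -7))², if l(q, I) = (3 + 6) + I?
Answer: 64516/49 ≈ 1316.7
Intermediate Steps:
l(q, I) = 9 + I
g = ½ ≈ 0.50000
P(J, V) = 4 + (9 + V)/V (P(J, V) = 4 + (0/(½) + (9 + V)/V) = 4 + (0*2 + (9 + V)/V) = 4 + (0 + (9 + V)/V) = 4 + (9 + V)/V)
(-40 + P(2, -7))² = (-40 + (5 + 9/(-7)))² = (-40 + (5 + 9*(-⅐)))² = (-40 + (5 - 9/7))² = (-40 + 26/7)² = (-254/7)² = 64516/49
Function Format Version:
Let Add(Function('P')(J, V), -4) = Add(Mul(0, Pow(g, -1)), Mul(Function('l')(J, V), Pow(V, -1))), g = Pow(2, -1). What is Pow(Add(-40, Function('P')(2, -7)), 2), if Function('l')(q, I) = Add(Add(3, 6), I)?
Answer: Rational(64516, 49) ≈ 1316.7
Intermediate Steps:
Function('l')(q, I) = Add(9, I)
g = Rational(1, 2) ≈ 0.50000
Function('P')(J, V) = Add(4, Mul(Pow(V, -1), Add(9, V))) (Function('P')(J, V) = Add(4, Add(Mul(0, Pow(Rational(1, 2), -1)), Mul(Add(9, V), Pow(V, -1)))) = Add(4, Add(Mul(0, 2), Mul(Pow(V, -1), Add(9, V)))) = Add(4, Add(0, Mul(Pow(V, -1), Add(9, V)))) = Add(4, Mul(Pow(V, -1), Add(9, V))))
Pow(Add(-40, Function('P')(2, -7)), 2) = Pow(Add(-40, Add(5, Mul(9, Pow(-7, -1)))), 2) = Pow(Add(-40, Add(5, Mul(9, Rational(-1, 7)))), 2) = Pow(Add(-40, Add(5, Rational(-9, 7))), 2) = Pow(Add(-40, Rational(26, 7)), 2) = Pow(Rational(-254, 7), 2) = Rational(64516, 49)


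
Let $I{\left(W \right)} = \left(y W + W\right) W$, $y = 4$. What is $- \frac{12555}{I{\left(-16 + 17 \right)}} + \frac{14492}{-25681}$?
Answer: $- \frac{64499483}{25681} \approx -2511.6$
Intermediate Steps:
$I{\left(W \right)} = 5 W^{2}$ ($I{\left(W \right)} = \left(4 W + W\right) W = 5 W W = 5 W^{2}$)
$- \frac{12555}{I{\left(-16 + 17 \right)}} + \frac{14492}{-25681} = - \frac{12555}{5 \left(-16 + 17\right)^{2}} + \frac{14492}{-25681} = - \frac{12555}{5 \cdot 1^{2}} + 14492 \left(- \frac{1}{25681}\right) = - \frac{12555}{5 \cdot 1} - \frac{14492}{25681} = - \frac{12555}{5} - \frac{14492}{25681} = \left(-12555\right) \frac{1}{5} - \frac{14492}{25681} = -2511 - \frac{14492}{25681} = - \frac{64499483}{25681}$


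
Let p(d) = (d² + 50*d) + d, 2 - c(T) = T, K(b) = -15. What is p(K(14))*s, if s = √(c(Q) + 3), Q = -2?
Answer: -540*√7 ≈ -1428.7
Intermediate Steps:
c(T) = 2 - T
p(d) = d² + 51*d
s = √7 (s = √((2 - 1*(-2)) + 3) = √((2 + 2) + 3) = √(4 + 3) = √7 ≈ 2.6458)
p(K(14))*s = (-15*(51 - 15))*√7 = (-15*36)*√7 = -540*√7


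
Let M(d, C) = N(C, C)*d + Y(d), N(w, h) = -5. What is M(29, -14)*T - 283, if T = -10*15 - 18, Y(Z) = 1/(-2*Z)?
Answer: 698317/29 ≈ 24080.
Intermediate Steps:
Y(Z) = -1/(2*Z)
T = -168 (T = -150 - 18 = -168)
M(d, C) = -5*d - 1/(2*d)
M(29, -14)*T - 283 = (-5*29 - 1/2/29)*(-168) - 283 = (-145 - 1/2*1/29)*(-168) - 283 = (-145 - 1/58)*(-168) - 283 = -8411/58*(-168) - 283 = 706524/29 - 283 = 698317/29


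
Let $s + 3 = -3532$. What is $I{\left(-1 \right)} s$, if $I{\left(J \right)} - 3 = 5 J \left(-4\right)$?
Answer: $-81305$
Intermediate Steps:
$s = -3535$ ($s = -3 - 3532 = -3535$)
$I{\left(J \right)} = 3 - 20 J$ ($I{\left(J \right)} = 3 + 5 J \left(-4\right) = 3 - 20 J$)
$I{\left(-1 \right)} s = \left(3 - -20\right) \left(-3535\right) = \left(3 + 20\right) \left(-3535\right) = 23 \left(-3535\right) = -81305$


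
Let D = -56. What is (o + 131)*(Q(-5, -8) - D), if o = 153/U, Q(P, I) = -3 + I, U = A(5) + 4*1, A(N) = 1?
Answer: 7272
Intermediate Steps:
U = 5 (U = 1 + 4*1 = 1 + 4 = 5)
o = 153/5 ≈ 30.600
(o + 131)*(Q(-5, -8) - D) = (153/5 + 131)*((-3 - 8) - 1*(-56)) = 808*(-11 + 56)/5 = (808/5)*45 = 7272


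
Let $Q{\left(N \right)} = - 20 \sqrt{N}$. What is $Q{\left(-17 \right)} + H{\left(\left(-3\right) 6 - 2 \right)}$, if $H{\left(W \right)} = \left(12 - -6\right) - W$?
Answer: $38 - 20 i \sqrt{17} \approx 38.0 - 82.462 i$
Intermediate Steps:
$H{\left(W \right)} = 18 - W$ ($H{\left(W \right)} = \left(12 + 6\right) - W = 18 - W$)
$Q{\left(-17 \right)} + H{\left(\left(-3\right) 6 - 2 \right)} = - 20 \sqrt{-17} + \left(18 - \left(\left(-3\right) 6 - 2\right)\right) = - 20 i \sqrt{17} + \left(18 - \left(-18 - 2\right)\right) = - 20 i \sqrt{17} + \left(18 - -20\right) = - 20 i \sqrt{17} + \left(18 + 20\right) = - 20 i \sqrt{17} + 38 = 38 - 20 i \sqrt{17}$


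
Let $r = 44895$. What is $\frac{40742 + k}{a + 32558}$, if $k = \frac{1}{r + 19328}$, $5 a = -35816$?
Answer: $\frac{13082867335}{8154651202} \approx 1.6043$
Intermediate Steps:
$a = - \frac{35816}{5}$ ($a = \frac{1}{5} \left(-35816\right) = - \frac{35816}{5} \approx -7163.2$)
$k = \frac{1}{64223}$ ($k = \frac{1}{44895 + 19328} = \frac{1}{64223} \approx 1.5571 \cdot 10^{-5}$)
$\frac{40742 + k}{a + 32558} = \frac{40742 + \frac{1}{64223}}{- \frac{35816}{5} + 32558} = \frac{2616573467}{64223 \cdot \frac{126974}{5}} = \frac{2616573467}{64223} \cdot \frac{5}{126974} = \frac{13082867335}{8154651202}$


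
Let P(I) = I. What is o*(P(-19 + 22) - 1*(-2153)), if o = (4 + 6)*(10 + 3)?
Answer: 280280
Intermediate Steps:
o = 130 (o = 10*13 = 130)
o*(P(-19 + 22) - 1*(-2153)) = 130*((-19 + 22) - 1*(-2153)) = 130*(3 + 2153) = 130*2156 = 280280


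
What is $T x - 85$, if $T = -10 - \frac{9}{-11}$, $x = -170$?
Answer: $\frac{16235}{11} \approx 1475.9$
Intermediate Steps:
$T = - \frac{101}{11}$ ($T = -10 - - \frac{9}{11} = -10 + \frac{9}{11} = - \frac{101}{11} \approx -9.1818$)
$T x - 85 = \left(- \frac{101}{11}\right) \left(-170\right) - 85 = \frac{17170}{11} - 85 = \frac{16235}{11}$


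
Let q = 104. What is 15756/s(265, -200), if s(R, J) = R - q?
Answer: 15756/161 ≈ 97.863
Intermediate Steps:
s(R, J) = -104 + R (s(R, J) = R - 1*104 = R - 104 = -104 + R)
15756/s(265, -200) = 15756/(-104 + 265) = 15756/161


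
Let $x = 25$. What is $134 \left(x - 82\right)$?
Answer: $-7638$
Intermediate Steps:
$134 \left(x - 82\right) = 134 \left(25 - 82\right) = 134 \left(-57\right) = -7638$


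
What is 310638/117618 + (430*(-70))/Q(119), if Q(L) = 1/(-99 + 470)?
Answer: -218908609527/19603 ≈ -1.1167e+7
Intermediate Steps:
Q(L) = 1/371
310638/117618 + (430*(-70))/Q(119) = 310638/117618 + (430*(-70))/(1/371) = 310638*(1/117618) - 30100*371 = 51773/19603 - 11167100 = -218908609527/19603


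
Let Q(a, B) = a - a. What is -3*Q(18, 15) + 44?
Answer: 44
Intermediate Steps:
Q(a, B) = 0
-3*Q(18, 15) + 44 = -3*0 + 44 = 0 + 44 = 44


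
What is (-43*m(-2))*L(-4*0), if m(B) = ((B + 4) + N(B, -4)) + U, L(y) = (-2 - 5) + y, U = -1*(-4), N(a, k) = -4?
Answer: 602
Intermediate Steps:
U = 4
L(y) = -7 + y
m(B) = 4 + B (m(B) = ((B + 4) - 4) + 4 = ((4 + B) - 4) + 4 = B + 4 = 4 + B)
(-43*m(-2))*L(-4*0) = (-43*(4 - 2))*(-7 - 4*0) = (-43*2)*(-7 + 0) = -86*(-7) = 602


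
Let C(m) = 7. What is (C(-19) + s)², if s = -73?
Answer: 4356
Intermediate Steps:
(C(-19) + s)² = (7 - 73)² = (-66)² = 4356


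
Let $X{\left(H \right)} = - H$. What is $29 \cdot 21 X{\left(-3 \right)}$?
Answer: $1827$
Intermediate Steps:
$29 \cdot 21 X{\left(-3 \right)} = 29 \cdot 21 \left(\left(-1\right) \left(-3\right)\right) = 609 \cdot 3 = 1827$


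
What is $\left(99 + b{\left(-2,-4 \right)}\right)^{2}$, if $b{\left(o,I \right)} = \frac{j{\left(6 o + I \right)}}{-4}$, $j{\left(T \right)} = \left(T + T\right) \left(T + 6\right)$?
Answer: $361$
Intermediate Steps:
$j{\left(T \right)} = 2 T \left(6 + T\right)$
$b{\left(o,I \right)} = - \frac{\left(I + 6 o\right) \left(6 + I + 6 o\right)}{2}$ ($b{\left(o,I \right)} = \frac{2 \left(6 o + I\right) \left(6 + \left(6 o + I\right)\right)}{-4} = 2 \left(I + 6 o\right) \left(6 + \left(I + 6 o\right)\right) \left(- \frac{1}{4}\right) = 2 \left(I + 6 o\right) \left(6 + I + 6 o\right) \left(- \frac{1}{4}\right) = - \frac{\left(I + 6 o\right) \left(6 + I + 6 o\right)}{2}$)
$\left(99 + b{\left(-2,-4 \right)}\right)^{2} = \left(99 - \frac{\left(-4 + 6 \left(-2\right)\right) \left(6 - 4 + 6 \left(-2\right)\right)}{2}\right)^{2} = \left(99 - \frac{\left(-4 - 12\right) \left(6 - 4 - 12\right)}{2}\right)^{2} = \left(99 - \left(-8\right) \left(-10\right)\right)^{2} = \left(99 - 80\right)^{2} = 19^{2} = 361$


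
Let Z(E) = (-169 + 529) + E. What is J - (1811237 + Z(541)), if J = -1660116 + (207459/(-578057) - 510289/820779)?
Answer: -1647435842455121396/474457046403 ≈ -3.4723e+6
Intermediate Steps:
Z(E) = 360 + E
J = -787654199300481782/474457046403 (J = -1660116 + (207459*(-1/578057) - 510289*1/820779) = -1660116 + (-207459/578057 - 510289/820779) = -1660116 - 465254119034/474457046403 = -787654199300481782/474457046403 ≈ -1.6601e+6)
J - (1811237 + Z(541)) = -787654199300481782/474457046403 - (1811237 + (360 + 541)) = -787654199300481782/474457046403 - (1811237 + 901) = -787654199300481782/474457046403 - 1*1812138 = -787654199300481782/474457046403 - 1812138 = -1647435842455121396/474457046403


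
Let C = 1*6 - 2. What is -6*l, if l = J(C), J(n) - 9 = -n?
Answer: -30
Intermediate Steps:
C = 4 (C = 6 - 2 = 4)
J(n) = 9 - n
l = 5 (l = 9 - 1*4 = 9 - 4 = 5)
-6*l = -6*5 = -30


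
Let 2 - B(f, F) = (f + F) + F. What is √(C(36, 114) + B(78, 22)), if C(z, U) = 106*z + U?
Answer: √3810 ≈ 61.725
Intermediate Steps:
B(f, F) = 2 - f - 2*F (B(f, F) = 2 - ((f + F) + F) = 2 - ((F + f) + F) = 2 - (f + 2*F) = 2 + (-f - 2*F) = 2 - f - 2*F)
C(z, U) = U + 106*z
√(C(36, 114) + B(78, 22)) = √((114 + 106*36) + (2 - 1*78 - 2*22)) = √((114 + 3816) + (2 - 78 - 44)) = √(3930 - 120) = √3810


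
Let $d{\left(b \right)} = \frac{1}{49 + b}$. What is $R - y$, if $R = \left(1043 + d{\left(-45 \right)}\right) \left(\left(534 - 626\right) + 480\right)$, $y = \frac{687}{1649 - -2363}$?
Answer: $\frac{1623980685}{4012} \approx 4.0478 \cdot 10^{5}$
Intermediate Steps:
$y = \frac{687}{4012}$ ($y = \frac{687}{1649 + 2363} = \frac{687}{4012} \approx 0.17124$)
$R = 404781$ ($R = \left(1043 + \frac{1}{49 - 45}\right) \left(\left(534 - 626\right) + 480\right) = \left(1043 + \frac{1}{4}\right) \left(\left(534 - 626\right) + 480\right) = \left(1043 + \frac{1}{4}\right) \left(-92 + 480\right) = \frac{4173}{4} \cdot 388 = 404781$)
$R - y = 404781 - \frac{687}{4012} = \frac{1623980685}{4012}$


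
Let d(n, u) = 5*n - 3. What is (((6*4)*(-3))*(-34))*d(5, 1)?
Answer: 53856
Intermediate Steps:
d(n, u) = -3 + 5*n
(((6*4)*(-3))*(-34))*d(5, 1) = (((6*4)*(-3))*(-34))*(-3 + 5*5) = ((24*(-3))*(-34))*(-3 + 25) = -72*(-34)*22 = 2448*22 = 53856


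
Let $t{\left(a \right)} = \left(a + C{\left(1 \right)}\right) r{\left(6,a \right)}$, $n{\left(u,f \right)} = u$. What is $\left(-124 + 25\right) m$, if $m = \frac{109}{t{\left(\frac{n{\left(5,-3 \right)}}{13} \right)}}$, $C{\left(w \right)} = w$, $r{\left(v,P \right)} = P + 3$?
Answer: $- \frac{18421}{8} \approx -2302.6$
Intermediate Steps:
$r{\left(v,P \right)} = 3 + P$
$t{\left(a \right)} = \left(1 + a\right) \left(3 + a\right)$ ($t{\left(a \right)} = \left(a + 1\right) \left(3 + a\right) = \left(1 + a\right) \left(3 + a\right)$)
$m = \frac{18421}{792}$ ($m = \frac{109}{\left(1 + \frac{5}{13}\right) \left(3 + \frac{5}{13}\right)} = \frac{109}{\frac{18}{13} \cdot \frac{44}{13}} = \frac{109}{\frac{792}{169}} = 109 \cdot \frac{169}{792} = \frac{18421}{792} \approx 23.259$)
$\left(-124 + 25\right) m = \left(-124 + 25\right) \frac{18421}{792} = \left(-99\right) \frac{18421}{792} = - \frac{18421}{8}$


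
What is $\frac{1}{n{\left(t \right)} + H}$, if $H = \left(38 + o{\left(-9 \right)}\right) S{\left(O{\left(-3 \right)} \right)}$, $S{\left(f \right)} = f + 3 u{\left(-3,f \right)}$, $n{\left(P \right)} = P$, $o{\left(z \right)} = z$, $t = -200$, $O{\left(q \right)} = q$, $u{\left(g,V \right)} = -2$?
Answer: $- \frac{1}{461} \approx -0.0021692$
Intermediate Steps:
$S{\left(f \right)} = -6 + f$ ($S{\left(f \right)} = f + 3 \left(-2\right) = f - 6 = -6 + f$)
$H = -261$ ($H = \left(38 - 9\right) \left(-6 - 3\right) = 29 \left(-9\right) = -261$)
$\frac{1}{n{\left(t \right)} + H} = \frac{1}{-200 - 261} = \frac{1}{-461} = - \frac{1}{461}$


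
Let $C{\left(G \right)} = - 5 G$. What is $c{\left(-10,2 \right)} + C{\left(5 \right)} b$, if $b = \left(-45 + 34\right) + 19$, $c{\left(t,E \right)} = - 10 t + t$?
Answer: $-110$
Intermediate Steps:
$c{\left(t,E \right)} = - 9 t$
$b = 8$ ($b = -11 + 19 = 8$)
$c{\left(-10,2 \right)} + C{\left(5 \right)} b = \left(-9\right) \left(-10\right) + \left(-5\right) 5 \cdot 8 = 90 - 200 = -110$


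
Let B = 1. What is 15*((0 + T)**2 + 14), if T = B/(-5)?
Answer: 1053/5 ≈ 210.60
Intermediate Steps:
T = -1/5 (T = 1/(-5) = 1*(-1/5) = -1/5 ≈ -0.20000)
15*((0 + T)**2 + 14) = 15*((0 - 1/5)**2 + 14) = 15*((-1/5)**2 + 14) = 15*(1/25 + 14) = 15*(351/25) = 1053/5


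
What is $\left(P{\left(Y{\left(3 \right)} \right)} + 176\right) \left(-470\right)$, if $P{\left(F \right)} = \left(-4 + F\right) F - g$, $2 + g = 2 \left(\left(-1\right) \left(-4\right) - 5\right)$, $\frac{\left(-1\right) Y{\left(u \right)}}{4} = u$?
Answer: $-174840$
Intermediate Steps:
$Y{\left(u \right)} = - 4 u$
$g = -4$ ($g = -2 + 2 \left(\left(-1\right) \left(-4\right) - 5\right) = -2 + 2 \left(4 - 5\right) = -2 + 2 \left(-1\right) = -2 - 2 = -4$)
$P{\left(F \right)} = 4 + F \left(-4 + F\right)$ ($P{\left(F \right)} = \left(-4 + F\right) F - -4 = F \left(-4 + F\right) + 4 = 4 + F \left(-4 + F\right)$)
$\left(P{\left(Y{\left(3 \right)} \right)} + 176\right) \left(-470\right) = \left(\left(4 + \left(\left(-4\right) 3\right)^{2} - 4 \left(\left(-4\right) 3\right)\right) + 176\right) \left(-470\right) = \left(\left(4 + \left(-12\right)^{2} - -48\right) + 176\right) \left(-470\right) = \left(\left(4 + 144 + 48\right) + 176\right) \left(-470\right) = \left(196 + 176\right) \left(-470\right) = 372 \left(-470\right) = -174840$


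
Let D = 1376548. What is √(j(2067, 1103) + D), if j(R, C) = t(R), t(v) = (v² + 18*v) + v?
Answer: √5688310 ≈ 2385.0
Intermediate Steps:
t(v) = v² + 19*v
j(R, C) = R*(19 + R)
√(j(2067, 1103) + D) = √(2067*(19 + 2067) + 1376548) = √(2067*2086 + 1376548) = √(4311762 + 1376548) = √5688310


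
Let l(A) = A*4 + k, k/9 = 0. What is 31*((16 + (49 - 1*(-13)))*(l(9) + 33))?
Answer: 166842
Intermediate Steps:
k = 0 (k = 9*0 = 0)
l(A) = 4*A (l(A) = A*4 + 0 = 4*A + 0 = 4*A)
31*((16 + (49 - 1*(-13)))*(l(9) + 33)) = 31*((16 + (49 - 1*(-13)))*(4*9 + 33)) = 31*((16 + (49 + 13))*(36 + 33)) = 31*((16 + 62)*69) = 31*(78*69) = 31*5382 = 166842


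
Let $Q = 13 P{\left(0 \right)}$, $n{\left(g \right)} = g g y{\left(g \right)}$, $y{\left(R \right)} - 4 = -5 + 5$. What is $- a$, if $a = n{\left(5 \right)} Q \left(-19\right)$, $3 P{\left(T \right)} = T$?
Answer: $0$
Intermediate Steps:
$P{\left(T \right)} = \frac{T}{3}$
$y{\left(R \right)} = 4$ ($y{\left(R \right)} = 4 + \left(-5 + 5\right) = 4 + 0 = 4$)
$n{\left(g \right)} = 4 g^{2}$ ($n{\left(g \right)} = g g 4 = g^{2} \cdot 4 = 4 g^{2}$)
$Q = 0$ ($Q = 13 \cdot \frac{1}{3} \cdot 0 = 13 \cdot 0 = 0$)
$a = 0$ ($a = 4 \cdot 5^{2} \cdot 0 \left(-19\right) = 4 \cdot 25 \cdot 0 \left(-19\right) = 100 \cdot 0 \left(-19\right) = 0 \left(-19\right) = 0$)
$- a = \left(-1\right) 0 = 0$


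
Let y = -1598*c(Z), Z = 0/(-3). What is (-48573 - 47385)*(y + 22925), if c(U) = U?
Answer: -2199837150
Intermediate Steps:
Z = 0 (Z = 0*(-⅓) = 0)
y = 0 (y = -1598*0 = 0)
(-48573 - 47385)*(y + 22925) = (-48573 - 47385)*(0 + 22925) = -95958*22925 = -2199837150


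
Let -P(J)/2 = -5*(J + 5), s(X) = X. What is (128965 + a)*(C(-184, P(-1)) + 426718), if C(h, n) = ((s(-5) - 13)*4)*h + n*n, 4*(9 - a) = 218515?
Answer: 65656669323/2 ≈ 3.2828e+10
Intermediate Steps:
a = -218479/4 (a = 9 - ¼*218515 = 9 - 218515/4 = -218479/4 ≈ -54620.)
P(J) = 50 + 10*J (P(J) = -(-10)*(J + 5) = -(-10)*(5 + J) = -2*(-25 - 5*J) = 50 + 10*J)
C(h, n) = n² - 72*h (C(h, n) = ((-5 - 13)*4)*h + n*n = (-18*4)*h + n² = -72*h + n² = n² - 72*h)
(128965 + a)*(C(-184, P(-1)) + 426718) = (128965 - 218479/4)*(((50 + 10*(-1))² - 72*(-184)) + 426718) = 297381*(((50 - 10)² + 13248) + 426718)/4 = 297381*((40² + 13248) + 426718)/4 = 297381*((1600 + 13248) + 426718)/4 = 297381*(14848 + 426718)/4 = (297381/4)*441566 = 65656669323/2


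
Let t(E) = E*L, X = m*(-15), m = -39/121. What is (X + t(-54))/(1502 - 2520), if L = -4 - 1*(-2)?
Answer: -13653/123178 ≈ -0.11084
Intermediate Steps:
m = -39/121 (m = -39*1/121 = -39/121 ≈ -0.32231)
X = 585/121 (X = -39/121*(-15) = 585/121 ≈ 4.8347)
L = -2 (L = -4 + 2 = -2)
t(E) = -2*E (t(E) = E*(-2) = -2*E)
(X + t(-54))/(1502 - 2520) = (585/121 - 2*(-54))/(1502 - 2520) = (585/121 + 108)/(-1018) = (13653/121)*(-1/1018) = -13653/123178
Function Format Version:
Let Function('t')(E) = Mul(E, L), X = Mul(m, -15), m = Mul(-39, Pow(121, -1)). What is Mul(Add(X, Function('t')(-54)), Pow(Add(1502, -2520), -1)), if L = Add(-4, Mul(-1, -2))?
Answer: Rational(-13653, 123178) ≈ -0.11084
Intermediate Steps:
m = Rational(-39, 121) (m = Mul(-39, Rational(1, 121)) = Rational(-39, 121) ≈ -0.32231)
X = Rational(585, 121) (X = Mul(Rational(-39, 121), -15) = Rational(585, 121) ≈ 4.8347)
L = -2 (L = Add(-4, 2) = -2)
Function('t')(E) = Mul(-2, E) (Function('t')(E) = Mul(E, -2) = Mul(-2, E))
Mul(Add(X, Function('t')(-54)), Pow(Add(1502, -2520), -1)) = Mul(Add(Rational(585, 121), Mul(-2, -54)), Pow(Add(1502, -2520), -1)) = Mul(Add(Rational(585, 121), 108), Pow(-1018, -1)) = Mul(Rational(13653, 121), Rational(-1, 1018)) = Rational(-13653, 123178)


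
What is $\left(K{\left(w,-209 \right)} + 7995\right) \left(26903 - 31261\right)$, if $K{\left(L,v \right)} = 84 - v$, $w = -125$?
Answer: $-36119104$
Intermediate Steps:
$\left(K{\left(w,-209 \right)} + 7995\right) \left(26903 - 31261\right) = \left(\left(84 - -209\right) + 7995\right) \left(26903 - 31261\right) = \left(\left(84 + 209\right) + 7995\right) \left(-4358\right) = \left(293 + 7995\right) \left(-4358\right) = 8288 \left(-4358\right) = -36119104$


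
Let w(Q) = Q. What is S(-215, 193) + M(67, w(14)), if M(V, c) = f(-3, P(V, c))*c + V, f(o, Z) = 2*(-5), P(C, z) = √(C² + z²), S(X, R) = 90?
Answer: 17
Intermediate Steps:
f(o, Z) = -10
M(V, c) = V - 10*c (M(V, c) = -10*c + V = V - 10*c)
S(-215, 193) + M(67, w(14)) = 90 + (67 - 10*14) = 90 + (67 - 140) = 90 - 73 = 17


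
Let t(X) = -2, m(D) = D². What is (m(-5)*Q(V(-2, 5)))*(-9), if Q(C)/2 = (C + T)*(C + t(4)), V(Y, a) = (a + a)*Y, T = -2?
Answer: -217800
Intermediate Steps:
V(Y, a) = 2*Y*a (V(Y, a) = (2*a)*Y = 2*Y*a)
Q(C) = 2*(-2 + C)² (Q(C) = 2*((C - 2)*(C - 2)) = 2*((-2 + C)*(-2 + C)) = 2*(-2 + C)²)
(m(-5)*Q(V(-2, 5)))*(-9) = ((-5)²*(8 - 16*(-2)*5 + 2*(2*(-2)*5)²))*(-9) = (25*(8 - 8*(-20) + 2*(-20)²))*(-9) = (25*(8 + 160 + 2*400))*(-9) = (25*(8 + 160 + 800))*(-9) = (25*968)*(-9) = 24200*(-9) = -217800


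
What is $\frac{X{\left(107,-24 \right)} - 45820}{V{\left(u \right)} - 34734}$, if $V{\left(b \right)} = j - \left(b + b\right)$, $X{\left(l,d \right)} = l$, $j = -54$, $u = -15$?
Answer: $\frac{45713}{34758} \approx 1.3152$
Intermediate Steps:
$V{\left(b \right)} = -54 - 2 b$ ($V{\left(b \right)} = -54 - \left(b + b\right) = -54 - 2 b$)
$\frac{X{\left(107,-24 \right)} - 45820}{V{\left(u \right)} - 34734} = \frac{107 - 45820}{\left(-54 - -30\right) - 34734} = - \frac{45713}{\left(-54 + 30\right) - 34734} = - \frac{45713}{-24 - 34734} = - \frac{45713}{-34758} = \left(-45713\right) \left(- \frac{1}{34758}\right) = \frac{45713}{34758}$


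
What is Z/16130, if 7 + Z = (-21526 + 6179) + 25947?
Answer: 10593/16130 ≈ 0.65673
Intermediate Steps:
Z = 10593 (Z = -7 + ((-21526 + 6179) + 25947) = -7 + (-15347 + 25947) = -7 + 10600 = 10593)
Z/16130 = 10593/16130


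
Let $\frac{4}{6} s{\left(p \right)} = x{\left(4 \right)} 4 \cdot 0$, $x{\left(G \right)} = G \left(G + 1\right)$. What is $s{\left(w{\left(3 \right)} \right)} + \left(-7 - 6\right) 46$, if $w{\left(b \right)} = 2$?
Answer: $-598$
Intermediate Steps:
$x{\left(G \right)} = G \left(1 + G\right)$
$s{\left(p \right)} = 0$ ($s{\left(p \right)} = \frac{3 \cdot 4 \left(1 + 4\right) 4 \cdot 0}{2} = \frac{3 \cdot 4 \cdot 5 \cdot 4 \cdot 0}{2} = \frac{3 \cdot 20 \cdot 4 \cdot 0}{2} = \frac{3 \cdot 80 \cdot 0}{2} = \frac{3}{2} \cdot 0 = 0$)
$s{\left(w{\left(3 \right)} \right)} + \left(-7 - 6\right) 46 = 0 + \left(-7 - 6\right) 46 = 0 - 598 = -598$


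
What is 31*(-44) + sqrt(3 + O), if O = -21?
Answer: -1364 + 3*I*sqrt(2) ≈ -1364.0 + 4.2426*I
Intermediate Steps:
31*(-44) + sqrt(3 + O) = 31*(-44) + sqrt(3 - 21) = -1364 + sqrt(-18) = -1364 + 3*I*sqrt(2)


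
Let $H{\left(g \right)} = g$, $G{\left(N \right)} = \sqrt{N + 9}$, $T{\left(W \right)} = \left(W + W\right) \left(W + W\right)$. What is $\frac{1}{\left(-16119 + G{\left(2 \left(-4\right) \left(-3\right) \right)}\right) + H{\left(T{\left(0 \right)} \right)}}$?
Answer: $- \frac{5373}{86607376} - \frac{\sqrt{33}}{259822128} \approx -6.2061 \cdot 10^{-5}$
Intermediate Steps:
$T{\left(W \right)} = 4 W^{2}$ ($T{\left(W \right)} = 2 W 2 W = 4 W^{2}$)
$G{\left(N \right)} = \sqrt{9 + N}$
$\frac{1}{\left(-16119 + G{\left(2 \left(-4\right) \left(-3\right) \right)}\right) + H{\left(T{\left(0 \right)} \right)}} = \frac{1}{\left(-16119 + \sqrt{9 + 2 \left(-4\right) \left(-3\right)}\right) + 4 \cdot 0^{2}} = \frac{1}{\left(-16119 + \sqrt{9 - -24}\right) + 4 \cdot 0} = \frac{1}{\left(-16119 + \sqrt{9 + 24}\right) + 0} = \frac{1}{\left(-16119 + \sqrt{33}\right) + 0} = \frac{1}{-16119 + \sqrt{33}}$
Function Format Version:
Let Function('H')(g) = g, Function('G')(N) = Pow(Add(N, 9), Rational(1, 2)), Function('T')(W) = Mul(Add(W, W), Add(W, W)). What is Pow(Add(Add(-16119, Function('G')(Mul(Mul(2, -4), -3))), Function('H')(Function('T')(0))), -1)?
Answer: Add(Rational(-5373, 86607376), Mul(Rational(-1, 259822128), Pow(33, Rational(1, 2)))) ≈ -6.2061e-5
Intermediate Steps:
Function('T')(W) = Mul(4, Pow(W, 2)) (Function('T')(W) = Mul(Mul(2, W), Mul(2, W)) = Mul(4, Pow(W, 2)))
Function('G')(N) = Pow(Add(9, N), Rational(1, 2))
Pow(Add(Add(-16119, Function('G')(Mul(Mul(2, -4), -3))), Function('H')(Function('T')(0))), -1) = Pow(Add(Add(-16119, Pow(Add(9, Mul(Mul(2, -4), -3)), Rational(1, 2))), Mul(4, Pow(0, 2))), -1) = Pow(Add(Add(-16119, Pow(Add(9, Mul(-8, -3)), Rational(1, 2))), Mul(4, 0)), -1) = Pow(Add(Add(-16119, Pow(Add(9, 24), Rational(1, 2))), 0), -1) = Pow(Add(Add(-16119, Pow(33, Rational(1, 2))), 0), -1) = Pow(Add(-16119, Pow(33, Rational(1, 2))), -1)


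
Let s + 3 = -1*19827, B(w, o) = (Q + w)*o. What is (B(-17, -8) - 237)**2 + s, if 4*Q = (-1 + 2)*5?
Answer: -7509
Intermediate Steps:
Q = 5/4 (Q = ((-1 + 2)*5)/4 = (1*5)/4 = (1/4)*5 = 5/4 ≈ 1.2500)
B(w, o) = o*(5/4 + w) (B(w, o) = (5/4 + w)*o = o*(5/4 + w))
s = -19830 (s = -3 - 1*19827 = -3 - 19827 = -19830)
(B(-17, -8) - 237)**2 + s = ((1/4)*(-8)*(5 + 4*(-17)) - 237)**2 - 19830 = ((1/4)*(-8)*(5 - 68) - 237)**2 - 19830 = ((1/4)*(-8)*(-63) - 237)**2 - 19830 = (126 - 237)**2 - 19830 = (-111)**2 - 19830 = 12321 - 19830 = -7509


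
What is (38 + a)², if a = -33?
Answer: 25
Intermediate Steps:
(38 + a)² = (38 - 33)² = 5² = 25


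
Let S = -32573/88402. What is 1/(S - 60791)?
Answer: -88402/5374078555 ≈ -1.6450e-5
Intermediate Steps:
S = -32573/88402 (S = -32573*1/88402 = -32573/88402 ≈ -0.36846)
1/(S - 60791) = 1/(-32573/88402 - 60791) = 1/(-5374078555/88402) = -88402/5374078555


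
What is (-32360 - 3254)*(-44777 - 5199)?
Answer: 1779845264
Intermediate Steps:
(-32360 - 3254)*(-44777 - 5199) = -35614*(-49976) = 1779845264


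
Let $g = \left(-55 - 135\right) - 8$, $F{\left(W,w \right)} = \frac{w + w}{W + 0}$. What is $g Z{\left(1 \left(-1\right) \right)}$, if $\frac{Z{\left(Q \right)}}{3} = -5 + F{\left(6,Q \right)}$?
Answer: $3168$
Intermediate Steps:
$F{\left(W,w \right)} = \frac{2 w}{W}$
$Z{\left(Q \right)} = -15 + Q$ ($Z{\left(Q \right)} = 3 \left(-5 + \frac{2 Q}{6}\right) = 3 \left(-5 + 2 Q \frac{1}{6}\right) = 3 \left(-5 + \frac{Q}{3}\right) = -15 + Q$)
$g = -198$ ($g = -190 - 8 = -198$)
$g Z{\left(1 \left(-1\right) \right)} = - 198 \left(-15 + 1 \left(-1\right)\right) = - 198 \left(-15 - 1\right) = \left(-198\right) \left(-16\right) = 3168$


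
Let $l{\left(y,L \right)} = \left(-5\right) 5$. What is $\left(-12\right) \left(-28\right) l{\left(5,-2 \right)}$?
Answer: $-8400$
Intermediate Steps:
$l{\left(y,L \right)} = -25$
$\left(-12\right) \left(-28\right) l{\left(5,-2 \right)} = \left(-12\right) \left(-28\right) \left(-25\right) = 336 \left(-25\right) = -8400$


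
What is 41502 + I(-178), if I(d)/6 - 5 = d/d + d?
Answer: 40470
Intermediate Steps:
I(d) = 36 + 6*d (I(d) = 30 + 6*(d/d + d) = 30 + 6*(1 + d) = 30 + (6 + 6*d) = 36 + 6*d)
41502 + I(-178) = 41502 + (36 + 6*(-178)) = 41502 + (36 - 1068) = 41502 - 1032 = 40470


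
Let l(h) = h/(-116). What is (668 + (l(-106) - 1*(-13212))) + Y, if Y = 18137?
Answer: 1857039/58 ≈ 32018.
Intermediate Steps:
l(h) = -h/116 (l(h) = h*(-1/116) = -h/116)
(668 + (l(-106) - 1*(-13212))) + Y = (668 + (-1/116*(-106) - 1*(-13212))) + 18137 = (668 + (53/58 + 13212)) + 18137 = (668 + 766349/58) + 18137 = 805093/58 + 18137 = 1857039/58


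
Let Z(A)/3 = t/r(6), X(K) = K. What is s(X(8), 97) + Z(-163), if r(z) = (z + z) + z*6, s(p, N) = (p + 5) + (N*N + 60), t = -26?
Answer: 75843/8 ≈ 9480.4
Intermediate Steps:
s(p, N) = 65 + p + N² (s(p, N) = (5 + p) + (N² + 60) = (5 + p) + (60 + N²) = 65 + p + N²)
r(z) = 8*z (r(z) = 2*z + 6*z = 8*z)
Z(A) = -13/8 (Z(A) = 3*(-26/(8*6)) = 3*(-26/48) = 3*(-26*1/48) = 3*(-13/24) = -13/8)
s(X(8), 97) + Z(-163) = (65 + 8 + 97²) - 13/8 = (65 + 8 + 9409) - 13/8 = 9482 - 13/8 = 75843/8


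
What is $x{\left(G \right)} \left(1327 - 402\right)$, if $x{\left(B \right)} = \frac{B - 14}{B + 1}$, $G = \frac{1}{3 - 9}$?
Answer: $-15725$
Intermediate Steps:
$G = - \frac{1}{6}$ ($G = \frac{1}{-6} = - \frac{1}{6} \approx -0.16667$)
$x{\left(B \right)} = \frac{-14 + B}{1 + B}$
$x{\left(G \right)} \left(1327 - 402\right) = \frac{-14 - \frac{1}{6}}{1 - \frac{1}{6}} \left(1327 - 402\right) = \frac{1}{\frac{5}{6}} \left(- \frac{85}{6}\right) 925 = \frac{6}{5} \left(- \frac{85}{6}\right) 925 = \left(-17\right) 925 = -15725$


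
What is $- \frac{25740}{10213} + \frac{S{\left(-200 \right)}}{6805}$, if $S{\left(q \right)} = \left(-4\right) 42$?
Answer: $- \frac{176876484}{69499465} \approx -2.545$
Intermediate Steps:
$S{\left(q \right)} = -168$
$- \frac{25740}{10213} + \frac{S{\left(-200 \right)}}{6805} = - \frac{25740}{10213} - \frac{168}{6805} = - \frac{176876484}{69499465}$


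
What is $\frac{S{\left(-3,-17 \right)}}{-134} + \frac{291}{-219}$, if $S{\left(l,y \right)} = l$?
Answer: $- \frac{12779}{9782} \approx -1.3064$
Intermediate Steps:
$\frac{S{\left(-3,-17 \right)}}{-134} + \frac{291}{-219} = - \frac{3}{-134} + \frac{291}{-219} = \left(-3\right) \left(- \frac{1}{134}\right) + 291 \left(- \frac{1}{219}\right) = \frac{3}{134} - \frac{97}{73} = - \frac{12779}{9782}$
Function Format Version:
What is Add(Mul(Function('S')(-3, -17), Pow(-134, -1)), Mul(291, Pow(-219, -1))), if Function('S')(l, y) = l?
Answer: Rational(-12779, 9782) ≈ -1.3064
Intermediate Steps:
Add(Mul(Function('S')(-3, -17), Pow(-134, -1)), Mul(291, Pow(-219, -1))) = Add(Mul(-3, Pow(-134, -1)), Mul(291, Pow(-219, -1))) = Add(Mul(-3, Rational(-1, 134)), Mul(291, Rational(-1, 219))) = Add(Rational(3, 134), Rational(-97, 73)) = Rational(-12779, 9782)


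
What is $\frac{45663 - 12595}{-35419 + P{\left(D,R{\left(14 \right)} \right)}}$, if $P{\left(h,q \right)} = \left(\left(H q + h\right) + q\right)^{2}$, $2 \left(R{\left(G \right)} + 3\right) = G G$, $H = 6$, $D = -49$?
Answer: $\frac{33068}{344037} \approx 0.096118$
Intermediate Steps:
$R{\left(G \right)} = -3 + \frac{G^{2}}{2}$ ($R{\left(G \right)} = -3 + \frac{G G}{2} = -3 + \frac{G^{2}}{2}$)
$P{\left(h,q \right)} = \left(h + 7 q\right)^{2}$ ($P{\left(h,q \right)} = \left(\left(6 q + h\right) + q\right)^{2} = \left(\left(h + 6 q\right) + q\right)^{2} = \left(h + 7 q\right)^{2}$)
$\frac{45663 - 12595}{-35419 + P{\left(D,R{\left(14 \right)} \right)}} = \frac{45663 - 12595}{-35419 + \left(-49 + 7 \left(-3 + \frac{14^{2}}{2}\right)\right)^{2}} = \frac{33068}{-35419 + \left(-49 + 7 \left(-3 + \frac{1}{2} \cdot 196\right)\right)^{2}} = \frac{33068}{-35419 + \left(-49 + 7 \left(-3 + 98\right)\right)^{2}} = \frac{33068}{-35419 + \left(-49 + 7 \cdot 95\right)^{2}} = \frac{33068}{-35419 + \left(-49 + 665\right)^{2}} = \frac{33068}{-35419 + 616^{2}} = \frac{33068}{-35419 + 379456} = \frac{33068}{344037}$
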